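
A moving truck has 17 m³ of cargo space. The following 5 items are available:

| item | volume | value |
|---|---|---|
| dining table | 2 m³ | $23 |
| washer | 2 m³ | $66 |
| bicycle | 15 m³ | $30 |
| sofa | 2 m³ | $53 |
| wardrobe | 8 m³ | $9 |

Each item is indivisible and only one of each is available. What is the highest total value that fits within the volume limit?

$151

Check high-value combinations within 17 m³:
- dining table+washer+sofa+wardrobe: volume 2+2+2+8=14, value 23+66+53+9=151
- dining table+washer+sofa: volume 2+2+2=6, value 23+66+53=142
- washer+sofa+wardrobe: volume 2+2+8=12, value 66+53+9=128
- washer+sofa: volume 2+2=4, value 66+53=119
Best: $151.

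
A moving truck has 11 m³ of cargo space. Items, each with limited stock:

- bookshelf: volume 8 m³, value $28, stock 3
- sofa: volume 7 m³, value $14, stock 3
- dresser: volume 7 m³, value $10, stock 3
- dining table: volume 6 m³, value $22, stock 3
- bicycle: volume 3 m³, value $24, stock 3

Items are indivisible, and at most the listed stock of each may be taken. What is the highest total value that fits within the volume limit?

$72

Best selections within volume 11 and stock limits:
- 3×bicycle: volume 9, value 72
- 1×bookshelf + 1×bicycle: volume 11, value 52
Best: $72.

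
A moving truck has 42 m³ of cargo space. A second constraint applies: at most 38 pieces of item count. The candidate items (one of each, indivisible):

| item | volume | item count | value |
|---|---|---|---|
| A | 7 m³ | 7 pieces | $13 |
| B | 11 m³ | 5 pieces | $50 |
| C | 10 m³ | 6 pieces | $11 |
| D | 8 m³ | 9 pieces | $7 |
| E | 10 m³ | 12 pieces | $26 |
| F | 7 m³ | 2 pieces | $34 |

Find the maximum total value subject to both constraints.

Feasible sets respecting both limits:
- A+B+E+F: volume 35, item count 26, value 123
- B+C+E+F: volume 38, item count 25, value 121
- B+D+E+F: volume 36, item count 28, value 117
Best: $123.

$123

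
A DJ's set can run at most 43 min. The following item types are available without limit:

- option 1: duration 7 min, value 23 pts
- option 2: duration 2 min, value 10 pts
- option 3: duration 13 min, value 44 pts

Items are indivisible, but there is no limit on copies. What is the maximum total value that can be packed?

Best value-per-unit is option 2 at 10/2, and filling with it alone uses duration 21×2=42. No mix of the others beats 21×10 = 210.

210 pts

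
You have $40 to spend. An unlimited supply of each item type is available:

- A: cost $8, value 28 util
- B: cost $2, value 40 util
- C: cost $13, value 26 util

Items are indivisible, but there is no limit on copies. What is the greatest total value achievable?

Best value-per-unit is B at 40/2, and filling with it alone uses cost 20×2=40. No mix of the others beats 20×40 = 800.

800 util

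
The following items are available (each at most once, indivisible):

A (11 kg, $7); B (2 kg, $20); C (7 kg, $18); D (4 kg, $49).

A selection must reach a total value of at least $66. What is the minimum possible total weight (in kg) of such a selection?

Subsets with value ≥ 66, sorted by total weight:
- B+D: weight 6, value 69
- C+D: weight 11, value 67
- B+C+D: weight 13, value 87
- A+B+D: weight 17, value 76
Minimum weight: 6 kg.

6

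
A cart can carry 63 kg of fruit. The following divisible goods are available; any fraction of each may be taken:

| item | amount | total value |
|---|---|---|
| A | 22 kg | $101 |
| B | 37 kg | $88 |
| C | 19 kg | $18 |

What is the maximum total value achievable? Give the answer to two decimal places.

Take in order of value per unit:
- A (101/22 per unit): all 22 → value 101, running total 101.00
- B (88/37 per unit): all 37 → value 88, running total 189.00
- C (18/19 per unit): 4 of 19 → value 4×18/19 = 3.7895, running total 192.79
Total 192.79.

192.79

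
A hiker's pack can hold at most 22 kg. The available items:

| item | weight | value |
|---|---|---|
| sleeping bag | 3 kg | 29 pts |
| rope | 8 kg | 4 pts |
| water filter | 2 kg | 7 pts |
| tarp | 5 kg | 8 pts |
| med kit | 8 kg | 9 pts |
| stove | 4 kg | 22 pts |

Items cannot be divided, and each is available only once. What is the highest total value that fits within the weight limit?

Check high-value combinations within 22 kg:
- sleeping bag+water filter+tarp+med kit+stove: weight 3+2+5+8+4=22, value 29+7+8+9+22=75
- sleeping bag+rope+water filter+tarp+stove: weight 3+8+2+5+4=22, value 29+4+7+8+22=70
- sleeping bag+tarp+med kit+stove: weight 3+5+8+4=20, value 29+8+9+22=68
- sleeping bag+water filter+med kit+stove: weight 3+2+8+4=17, value 29+7+9+22=67
Best: 75 pts.

75 pts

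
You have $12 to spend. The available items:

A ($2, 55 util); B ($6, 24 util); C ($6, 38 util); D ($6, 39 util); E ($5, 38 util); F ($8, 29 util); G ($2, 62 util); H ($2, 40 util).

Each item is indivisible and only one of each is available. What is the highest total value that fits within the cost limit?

Check high-value combinations within $12:
- A+D+G+H: cost 2+6+2+2=12, value 55+39+62+40=196
- A+E+G+H: cost 2+5+2+2=11, value 55+38+62+40=195
- A+C+G+H: cost 2+6+2+2=12, value 55+38+62+40=195
- A+B+G+H: cost 2+6+2+2=12, value 55+24+62+40=181
Best: 196 util.

196 util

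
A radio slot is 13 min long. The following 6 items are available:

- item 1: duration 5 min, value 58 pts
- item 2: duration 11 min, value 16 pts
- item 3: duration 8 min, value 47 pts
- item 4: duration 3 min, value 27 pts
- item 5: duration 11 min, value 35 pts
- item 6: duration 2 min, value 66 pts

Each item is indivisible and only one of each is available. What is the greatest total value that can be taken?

Check high-value combinations within 13 min:
- item 1+item 4+item 6: duration 5+3+2=10, value 58+27+66=151
- item 3+item 4+item 6: duration 8+3+2=13, value 47+27+66=140
- item 1+item 6: duration 5+2=7, value 58+66=124
- item 3+item 6: duration 8+2=10, value 47+66=113
Best: 151 pts.

151 pts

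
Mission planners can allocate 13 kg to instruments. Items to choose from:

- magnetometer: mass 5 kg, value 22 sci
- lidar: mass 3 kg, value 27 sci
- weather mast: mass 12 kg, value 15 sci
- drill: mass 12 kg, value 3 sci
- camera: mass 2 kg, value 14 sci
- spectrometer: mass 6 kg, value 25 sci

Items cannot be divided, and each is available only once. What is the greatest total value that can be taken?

66 sci

Check high-value combinations within 13 kg:
- lidar+camera+spectrometer: mass 3+2+6=11, value 27+14+25=66
- magnetometer+lidar+camera: mass 5+3+2=10, value 22+27+14=63
- magnetometer+camera+spectrometer: mass 5+2+6=13, value 22+14+25=61
Best: 66 sci.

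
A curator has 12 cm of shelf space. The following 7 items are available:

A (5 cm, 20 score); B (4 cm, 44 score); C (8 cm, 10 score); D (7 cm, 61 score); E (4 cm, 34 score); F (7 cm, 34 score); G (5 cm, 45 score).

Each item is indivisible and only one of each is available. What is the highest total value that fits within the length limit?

106 score

This is a 0/1 knapsack; check combinations near the capacity.
- D+G: length 7+5=12, value 61+45=106
- B+D: length 4+7=11, value 44+61=105
- D+E: length 7+4=11, value 61+34=95
- B+G: length 4+5=9, value 44+45=89
- A+D: length 5+7=12, value 20+61=81
Best: 106 score.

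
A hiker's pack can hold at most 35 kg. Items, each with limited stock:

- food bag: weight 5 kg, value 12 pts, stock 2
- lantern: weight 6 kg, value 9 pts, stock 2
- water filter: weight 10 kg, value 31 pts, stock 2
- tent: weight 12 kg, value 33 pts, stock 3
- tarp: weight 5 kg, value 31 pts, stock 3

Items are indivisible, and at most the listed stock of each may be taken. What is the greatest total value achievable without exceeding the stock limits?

Top feasible selections:
- 2×water filter + 3×tarp: weight 35, value 155
- 2×food bag + 1×water filter + 3×tarp: weight 35, value 148
- 1×food bag + 1×tent + 3×tarp: weight 32, value 138
Best: 155 pts.

155 pts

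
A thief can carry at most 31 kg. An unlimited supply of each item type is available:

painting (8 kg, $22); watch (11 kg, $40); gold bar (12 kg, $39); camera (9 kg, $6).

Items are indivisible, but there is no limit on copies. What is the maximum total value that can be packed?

$102

Best value-per-unit is watch at 40/11; filling with it alone gives 2×40 = 80.
Optimal mix: 1×painting + 2×watch → weight 30, value 102.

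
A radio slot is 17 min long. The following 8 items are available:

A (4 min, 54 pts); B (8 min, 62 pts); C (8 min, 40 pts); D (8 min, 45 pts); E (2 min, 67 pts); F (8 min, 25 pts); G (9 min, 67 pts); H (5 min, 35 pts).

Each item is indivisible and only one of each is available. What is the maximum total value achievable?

Check high-value combinations within 17 min:
- A+E+G: duration 4+2+9=15, value 54+67+67=188
- A+B+E: duration 4+8+2=14, value 54+62+67=183
- E+G+H: duration 2+9+5=16, value 67+67+35=169
- A+D+E: duration 4+8+2=14, value 54+45+67=166
Best: 188 pts.

188 pts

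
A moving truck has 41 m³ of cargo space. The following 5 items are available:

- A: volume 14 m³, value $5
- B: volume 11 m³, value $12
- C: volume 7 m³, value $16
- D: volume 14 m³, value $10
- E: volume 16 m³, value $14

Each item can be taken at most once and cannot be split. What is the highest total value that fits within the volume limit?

Check high-value combinations within 41 m³:
- B+C+E: volume 11+7+16=34, value 12+16+14=42
- C+D+E: volume 7+14+16=37, value 16+10+14=40
- B+C+D: volume 11+7+14=32, value 12+16+10=38
Best: $42.

$42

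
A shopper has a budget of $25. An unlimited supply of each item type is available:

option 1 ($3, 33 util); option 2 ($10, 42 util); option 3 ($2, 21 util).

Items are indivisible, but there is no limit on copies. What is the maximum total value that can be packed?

Best value-per-unit is option 1 at 33/3; filling with it alone gives 8×33 = 264.
Optimal mix: 7×option 1 + 2×option 3 → cost 25, value 273.

273 util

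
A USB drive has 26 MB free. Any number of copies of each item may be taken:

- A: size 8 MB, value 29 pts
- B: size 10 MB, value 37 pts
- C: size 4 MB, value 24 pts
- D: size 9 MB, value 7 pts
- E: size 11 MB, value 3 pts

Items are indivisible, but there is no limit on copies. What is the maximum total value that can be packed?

Best value-per-unit is C at 24/4, and filling with it alone uses size 6×4=24. No mix of the others beats 6×24 = 144.

144 pts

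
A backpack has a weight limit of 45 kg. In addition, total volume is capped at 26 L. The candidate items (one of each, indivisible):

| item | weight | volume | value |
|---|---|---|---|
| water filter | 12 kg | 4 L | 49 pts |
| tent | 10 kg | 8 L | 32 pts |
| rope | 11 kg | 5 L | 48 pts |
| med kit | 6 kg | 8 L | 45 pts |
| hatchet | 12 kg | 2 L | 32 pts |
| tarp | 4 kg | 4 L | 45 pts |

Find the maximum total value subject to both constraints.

219 pts

Feasible sets respecting both limits:
- water filter+rope+med kit+hatchet+tarp: weight 45, volume 23, value 219
- water filter+tent+med kit+hatchet+tarp: weight 44, volume 26, value 203
- water filter+rope+med kit+tarp: weight 33, volume 21, value 187
- water filter+tent+rope+med kit: weight 39, volume 25, value 174
Best: 219 pts.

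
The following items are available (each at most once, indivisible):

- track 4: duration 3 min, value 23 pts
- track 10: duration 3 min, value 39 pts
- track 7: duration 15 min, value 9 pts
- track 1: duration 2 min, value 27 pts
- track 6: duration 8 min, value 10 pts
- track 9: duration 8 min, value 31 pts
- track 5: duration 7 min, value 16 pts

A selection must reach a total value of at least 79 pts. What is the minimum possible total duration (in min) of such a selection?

Subsets with value ≥ 79, sorted by total duration:
- track 4+track 10+track 1: duration 8, value 89
- track 10+track 1+track 5: duration 12, value 82
- track 10+track 1+track 9: duration 13, value 97
- track 4+track 1+track 9: duration 13, value 81
Minimum duration: 8 min.

8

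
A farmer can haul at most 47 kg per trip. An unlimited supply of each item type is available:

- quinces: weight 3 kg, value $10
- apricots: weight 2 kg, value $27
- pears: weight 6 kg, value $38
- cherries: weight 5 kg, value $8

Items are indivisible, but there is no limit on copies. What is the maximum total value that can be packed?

$621

Best value-per-unit is apricots at 27/2, and filling with it alone uses weight 23×2=46. No mix of the others beats 23×27 = 621.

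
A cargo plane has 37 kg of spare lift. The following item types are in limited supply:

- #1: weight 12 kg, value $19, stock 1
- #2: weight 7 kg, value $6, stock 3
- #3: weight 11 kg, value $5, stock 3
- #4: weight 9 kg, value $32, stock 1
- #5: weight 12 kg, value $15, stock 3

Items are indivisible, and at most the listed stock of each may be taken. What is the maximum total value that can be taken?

$66

Best selections within weight 37 and stock limits:
- 1×#1 + 1×#4 + 1×#5: weight 33, value 66
- 1×#1 + 2×#2 + 1×#4: weight 35, value 63
- 1×#4 + 2×#5: weight 33, value 62
Best: $66.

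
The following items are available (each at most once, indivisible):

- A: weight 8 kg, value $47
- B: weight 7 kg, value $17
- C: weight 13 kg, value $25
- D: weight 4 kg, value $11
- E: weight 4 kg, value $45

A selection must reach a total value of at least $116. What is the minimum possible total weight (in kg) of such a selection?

Subsets with value ≥ 116, sorted by total weight:
- A+B+D+E: weight 23, value 120
- A+C+E: weight 25, value 117
- A+C+D+E: weight 29, value 128
Minimum weight: 23 kg.

23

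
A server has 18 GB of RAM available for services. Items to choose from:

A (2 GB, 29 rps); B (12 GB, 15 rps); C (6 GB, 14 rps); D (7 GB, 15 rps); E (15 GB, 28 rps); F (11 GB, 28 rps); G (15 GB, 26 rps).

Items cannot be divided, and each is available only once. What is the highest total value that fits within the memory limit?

Check high-value combinations within 18 GB:
- A+C+D: memory 2+6+7=15, value 29+14+15=58
- A+F: memory 2+11=13, value 29+28=57
- A+E: memory 2+15=17, value 29+28=57
Best: 58 rps.

58 rps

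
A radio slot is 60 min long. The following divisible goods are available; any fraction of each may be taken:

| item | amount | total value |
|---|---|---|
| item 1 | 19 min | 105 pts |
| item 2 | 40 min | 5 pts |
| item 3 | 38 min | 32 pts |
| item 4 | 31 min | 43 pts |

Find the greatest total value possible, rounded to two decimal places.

Take in order of value per unit:
- item 1 (105/19 per unit): all 19 → value 105, running total 105.00
- item 4 (43/31 per unit): all 31 → value 43, running total 148.00
- item 3 (32/38 per unit): 10 of 38 → value 10×32/38 = 8.4211, running total 156.42
Total 156.42.

156.42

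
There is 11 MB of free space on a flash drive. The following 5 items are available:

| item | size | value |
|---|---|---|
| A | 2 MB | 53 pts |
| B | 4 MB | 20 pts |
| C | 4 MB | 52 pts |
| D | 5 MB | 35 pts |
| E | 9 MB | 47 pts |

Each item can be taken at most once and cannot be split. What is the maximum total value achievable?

This is a 0/1 knapsack; check combinations near the capacity.
- A+C+D: size 2+4+5=11, value 53+52+35=140
- A+B+C: size 2+4+4=10, value 53+20+52=125
- A+B+D: size 2+4+5=11, value 53+20+35=108
- A+C: size 2+4=6, value 53+52=105
Best: 140 pts.

140 pts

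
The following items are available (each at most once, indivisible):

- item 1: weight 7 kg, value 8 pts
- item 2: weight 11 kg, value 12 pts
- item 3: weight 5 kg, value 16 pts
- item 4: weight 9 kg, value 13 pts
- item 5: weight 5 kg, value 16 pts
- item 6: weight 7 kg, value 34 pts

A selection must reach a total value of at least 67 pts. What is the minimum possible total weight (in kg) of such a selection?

24

Subsets with value ≥ 67, sorted by total weight:
- item 1+item 3+item 5+item 6: weight 24, value 74
- item 3+item 4+item 5+item 6: weight 26, value 79
- item 2+item 3+item 5+item 6: weight 28, value 78
- item 1+item 3+item 4+item 6: weight 28, value 71
Minimum weight: 24 kg.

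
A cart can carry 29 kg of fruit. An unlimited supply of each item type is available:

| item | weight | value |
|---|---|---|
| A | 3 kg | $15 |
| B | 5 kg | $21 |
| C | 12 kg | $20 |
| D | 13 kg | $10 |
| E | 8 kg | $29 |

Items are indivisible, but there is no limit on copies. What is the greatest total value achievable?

$141

Best value-per-unit is A at 15/3; filling with it alone gives 9×15 = 135.
Optimal mix: 8×A + 1×B → weight 29, value 141.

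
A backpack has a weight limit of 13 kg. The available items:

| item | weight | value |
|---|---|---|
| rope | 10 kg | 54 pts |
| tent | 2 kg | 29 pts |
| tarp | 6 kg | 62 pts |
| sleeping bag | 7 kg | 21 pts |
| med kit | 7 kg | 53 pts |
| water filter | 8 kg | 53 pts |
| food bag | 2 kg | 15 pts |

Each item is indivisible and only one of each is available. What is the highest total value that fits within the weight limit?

115 pts

Check high-value combinations within 13 kg:
- tarp+med kit: weight 6+7=13, value 62+53=115
- tent+tarp+food bag: weight 2+6+2=10, value 29+62+15=106
- tent+med kit+food bag: weight 2+7+2=11, value 29+53+15=97
- tent+water filter+food bag: weight 2+8+2=12, value 29+53+15=97
- tent+tarp: weight 2+6=8, value 29+62=91
Best: 115 pts.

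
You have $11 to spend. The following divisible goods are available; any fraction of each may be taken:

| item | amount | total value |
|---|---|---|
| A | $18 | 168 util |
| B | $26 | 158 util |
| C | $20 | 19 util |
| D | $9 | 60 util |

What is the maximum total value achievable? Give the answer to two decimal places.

102.67

Take in order of value per unit:
- A (168/18 per unit): 11 of 18 → value 11×168/18 = 102.6667, running total 102.67
Total 102.67.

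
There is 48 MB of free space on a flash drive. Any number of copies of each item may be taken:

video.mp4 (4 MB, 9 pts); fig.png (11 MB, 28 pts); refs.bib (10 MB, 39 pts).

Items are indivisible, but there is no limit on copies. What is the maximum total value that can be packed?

Best value-per-unit is refs.bib at 39/10; filling with it alone gives 4×39 = 156.
Optimal mix: 2×video.mp4 + 4×refs.bib → size 48, value 174.

174 pts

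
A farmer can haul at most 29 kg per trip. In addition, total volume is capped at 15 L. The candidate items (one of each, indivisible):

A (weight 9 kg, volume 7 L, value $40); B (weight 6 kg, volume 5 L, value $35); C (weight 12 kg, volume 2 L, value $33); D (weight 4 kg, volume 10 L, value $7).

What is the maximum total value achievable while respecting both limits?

$108

Feasible sets respecting both limits:
- A+B+C: weight 27, volume 14, value 108
- A+B: weight 15, volume 12, value 75
- A+C: weight 21, volume 9, value 73
Best: $108.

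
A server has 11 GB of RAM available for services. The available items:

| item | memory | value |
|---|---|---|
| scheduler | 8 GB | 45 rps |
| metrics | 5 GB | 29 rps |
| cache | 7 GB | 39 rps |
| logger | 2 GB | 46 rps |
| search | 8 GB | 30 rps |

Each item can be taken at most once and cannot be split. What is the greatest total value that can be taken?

Check high-value combinations within 11 GB:
- scheduler+logger: memory 8+2=10, value 45+46=91
- cache+logger: memory 7+2=9, value 39+46=85
- logger+search: memory 2+8=10, value 46+30=76
- metrics+logger: memory 5+2=7, value 29+46=75
Best: 91 rps.

91 rps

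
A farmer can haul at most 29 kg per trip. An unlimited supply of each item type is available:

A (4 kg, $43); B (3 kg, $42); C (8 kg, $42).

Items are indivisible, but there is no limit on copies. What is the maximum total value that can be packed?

$380

Best value-per-unit is B at 42/3; filling with it alone gives 9×42 = 378.
Optimal mix: 2×A + 7×B → weight 29, value 380.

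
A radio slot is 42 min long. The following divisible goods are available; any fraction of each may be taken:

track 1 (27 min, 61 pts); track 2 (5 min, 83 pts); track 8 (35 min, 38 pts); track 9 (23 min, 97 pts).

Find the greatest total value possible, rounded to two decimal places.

Take in order of value per unit:
- track 2 (83/5 per unit): all 5 → value 83, running total 83.00
- track 9 (97/23 per unit): all 23 → value 97, running total 180.00
- track 1 (61/27 per unit): 14 of 27 → value 14×61/27 = 31.6296, running total 211.63
Total 211.63.

211.63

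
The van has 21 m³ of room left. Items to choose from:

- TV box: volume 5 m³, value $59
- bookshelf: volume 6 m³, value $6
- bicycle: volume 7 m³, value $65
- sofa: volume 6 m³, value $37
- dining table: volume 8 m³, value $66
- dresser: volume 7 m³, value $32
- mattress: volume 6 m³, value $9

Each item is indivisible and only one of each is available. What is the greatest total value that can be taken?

This is a 0/1 knapsack; check combinations near the capacity.
- TV box+bicycle+dining table: volume 5+7+8=20, value 59+65+66=190
- bicycle+sofa+dining table: volume 7+6+8=21, value 65+37+66=168
- TV box+sofa+dining table: volume 5+6+8=19, value 59+37+66=162
- TV box+bicycle+sofa: volume 5+7+6=18, value 59+65+37=161
- TV box+dining table+dresser: volume 5+8+7=20, value 59+66+32=157
Best: $190.

$190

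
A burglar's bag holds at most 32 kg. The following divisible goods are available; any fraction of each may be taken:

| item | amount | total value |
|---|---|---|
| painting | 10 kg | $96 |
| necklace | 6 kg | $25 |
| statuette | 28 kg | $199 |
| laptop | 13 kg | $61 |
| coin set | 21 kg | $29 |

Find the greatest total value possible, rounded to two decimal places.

252.36

Take in order of value per unit:
- painting (96/10 per unit): all 10 → value 96, running total 96.00
- statuette (199/28 per unit): 22 of 28 → value 22×199/28 = 156.3571, running total 252.36
Total 252.36.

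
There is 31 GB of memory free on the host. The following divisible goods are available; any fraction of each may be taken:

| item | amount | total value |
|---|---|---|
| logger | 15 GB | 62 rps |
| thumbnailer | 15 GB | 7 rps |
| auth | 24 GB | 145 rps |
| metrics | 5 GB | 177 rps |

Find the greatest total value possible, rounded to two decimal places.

330.27

Take in order of value per unit:
- metrics (177/5 per unit): all 5 → value 177, running total 177.00
- auth (145/24 per unit): all 24 → value 145, running total 322.00
- logger (62/15 per unit): 2 of 15 → value 2×62/15 = 8.2667, running total 330.27
Total 330.27.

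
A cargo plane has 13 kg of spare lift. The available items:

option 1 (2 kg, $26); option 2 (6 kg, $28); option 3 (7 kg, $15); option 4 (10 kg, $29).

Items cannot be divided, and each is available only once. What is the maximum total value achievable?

$55

Check high-value combinations within 13 kg:
- option 1+option 4: weight 2+10=12, value 26+29=55
- option 1+option 2: weight 2+6=8, value 26+28=54
- option 2+option 3: weight 6+7=13, value 28+15=43
Best: $55.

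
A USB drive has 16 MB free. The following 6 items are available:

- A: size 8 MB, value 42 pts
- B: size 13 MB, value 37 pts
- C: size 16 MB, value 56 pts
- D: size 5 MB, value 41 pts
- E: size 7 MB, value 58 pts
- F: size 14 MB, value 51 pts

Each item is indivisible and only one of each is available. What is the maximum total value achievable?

Check high-value combinations within 16 MB:
- A+E: size 8+7=15, value 42+58=100
- D+E: size 5+7=12, value 41+58=99
- A+D: size 8+5=13, value 42+41=83
Best: 100 pts.

100 pts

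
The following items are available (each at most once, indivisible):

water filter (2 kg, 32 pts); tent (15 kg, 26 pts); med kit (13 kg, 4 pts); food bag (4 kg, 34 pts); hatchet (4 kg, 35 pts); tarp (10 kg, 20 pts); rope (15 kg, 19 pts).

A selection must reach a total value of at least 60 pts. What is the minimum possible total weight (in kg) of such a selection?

Subsets with value ≥ 60, sorted by total weight:
- water filter+hatchet: weight 6, value 67
- water filter+food bag: weight 6, value 66
- food bag+hatchet: weight 8, value 69
Minimum weight: 6 kg.

6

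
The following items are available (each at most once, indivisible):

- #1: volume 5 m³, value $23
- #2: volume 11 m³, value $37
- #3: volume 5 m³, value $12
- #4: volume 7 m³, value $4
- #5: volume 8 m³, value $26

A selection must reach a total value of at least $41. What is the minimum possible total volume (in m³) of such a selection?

13

Subsets with value ≥ 41, sorted by total volume:
- #1+#5: volume 13, value 49
- #1+#2: volume 16, value 60
- #2+#3: volume 16, value 49
- #1+#3+#5: volume 18, value 61
Minimum volume: 13 m³.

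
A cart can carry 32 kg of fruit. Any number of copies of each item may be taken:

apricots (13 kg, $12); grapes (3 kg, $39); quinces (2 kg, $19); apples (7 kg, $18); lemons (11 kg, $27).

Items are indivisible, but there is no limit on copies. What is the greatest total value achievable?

$409

Best value-per-unit is grapes at 39/3; filling with it alone gives 10×39 = 390.
Optimal mix: 10×grapes + 1×quinces → weight 32, value 409.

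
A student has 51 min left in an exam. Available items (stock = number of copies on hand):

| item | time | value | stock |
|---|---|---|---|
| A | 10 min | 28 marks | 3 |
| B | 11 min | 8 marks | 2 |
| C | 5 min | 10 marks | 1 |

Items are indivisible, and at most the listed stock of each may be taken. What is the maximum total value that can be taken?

Top feasible selections:
- 3×A + 1×B + 1×C: time 46, value 102
- 3×A + 1×C: time 35, value 94
Best: 102 marks.

102 marks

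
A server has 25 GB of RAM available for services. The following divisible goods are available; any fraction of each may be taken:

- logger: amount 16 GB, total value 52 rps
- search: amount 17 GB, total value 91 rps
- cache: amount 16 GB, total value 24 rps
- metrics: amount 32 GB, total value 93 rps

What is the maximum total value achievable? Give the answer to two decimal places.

117.00

Take in order of value per unit:
- search (91/17 per unit): all 17 → value 91, running total 91.00
- logger (52/16 per unit): 8 of 16 → value 8×52/16 = 26.0000, running total 117.00
Total 117.00.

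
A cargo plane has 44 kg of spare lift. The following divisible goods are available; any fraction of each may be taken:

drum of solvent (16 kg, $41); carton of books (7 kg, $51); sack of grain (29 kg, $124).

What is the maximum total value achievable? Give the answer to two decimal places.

Take in order of value per unit:
- carton of books (51/7 per unit): all 7 → value 51, running total 51.00
- sack of grain (124/29 per unit): all 29 → value 124, running total 175.00
- drum of solvent (41/16 per unit): 8 of 16 → value 8×41/16 = 20.5000, running total 195.50
Total 195.50.

195.50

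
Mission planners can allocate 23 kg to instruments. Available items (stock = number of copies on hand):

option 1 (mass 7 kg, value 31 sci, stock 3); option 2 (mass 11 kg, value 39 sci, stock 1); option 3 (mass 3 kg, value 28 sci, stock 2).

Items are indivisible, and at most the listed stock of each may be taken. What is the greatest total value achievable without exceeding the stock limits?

118 sci

Best selections within mass 23 and stock limits:
- 2×option 1 + 2×option 3: mass 20, value 118
- 1×option 1 + 1×option 2 + 1×option 3: mass 21, value 98
- 1×option 2 + 2×option 3: mass 17, value 95
Best: 118 sci.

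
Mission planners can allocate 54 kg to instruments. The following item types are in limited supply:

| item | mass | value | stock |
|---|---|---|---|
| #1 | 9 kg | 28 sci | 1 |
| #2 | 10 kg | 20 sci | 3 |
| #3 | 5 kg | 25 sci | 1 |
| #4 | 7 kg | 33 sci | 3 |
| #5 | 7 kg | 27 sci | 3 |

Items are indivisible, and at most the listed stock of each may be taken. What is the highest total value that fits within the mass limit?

Best selections within mass 54 and stock limits:
- 1×#1 + 3×#4 + 3×#5: mass 51, value 208
- 1×#1 + 1×#3 + 3×#4 + 2×#5: mass 49, value 206
- 1×#3 + 3×#4 + 3×#5: mass 47, value 205
Best: 208 sci.

208 sci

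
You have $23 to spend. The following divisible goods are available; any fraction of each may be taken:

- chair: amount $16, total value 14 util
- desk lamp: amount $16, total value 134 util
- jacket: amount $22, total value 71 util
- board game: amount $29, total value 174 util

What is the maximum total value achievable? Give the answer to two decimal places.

176.00

Take in order of value per unit:
- desk lamp (134/16 per unit): all 16 → value 134, running total 134.00
- board game (174/29 per unit): 7 of 29 → value 7×174/29 = 42.0000, running total 176.00
Total 176.00.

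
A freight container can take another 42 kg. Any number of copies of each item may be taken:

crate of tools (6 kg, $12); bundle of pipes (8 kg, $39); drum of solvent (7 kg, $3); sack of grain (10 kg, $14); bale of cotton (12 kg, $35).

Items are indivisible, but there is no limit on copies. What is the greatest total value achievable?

Best value-per-unit is bundle of pipes at 39/8, and filling with it alone uses weight 5×8=40. No mix of the others beats 5×39 = 195.

$195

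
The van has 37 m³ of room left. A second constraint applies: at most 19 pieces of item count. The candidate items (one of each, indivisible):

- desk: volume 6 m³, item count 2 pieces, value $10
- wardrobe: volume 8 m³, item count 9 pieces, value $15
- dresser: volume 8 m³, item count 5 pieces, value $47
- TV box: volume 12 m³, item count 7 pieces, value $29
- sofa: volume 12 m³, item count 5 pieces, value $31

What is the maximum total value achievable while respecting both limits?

Feasible sets respecting both limits:
- dresser+TV box+sofa: volume 32, item count 17, value 107
- wardrobe+dresser+sofa: volume 28, item count 19, value 93
- desk+dresser+sofa: volume 26, item count 12, value 88
- desk+dresser+TV box: volume 26, item count 14, value 86
Best: $107.

$107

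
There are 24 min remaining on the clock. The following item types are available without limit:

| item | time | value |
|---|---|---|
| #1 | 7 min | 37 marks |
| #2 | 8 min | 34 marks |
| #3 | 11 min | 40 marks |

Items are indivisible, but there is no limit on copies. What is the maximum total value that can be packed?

Best value-per-unit is #1 at 37/7, and filling with it alone uses time 3×7=21. No mix of the others beats 3×37 = 111.

111 marks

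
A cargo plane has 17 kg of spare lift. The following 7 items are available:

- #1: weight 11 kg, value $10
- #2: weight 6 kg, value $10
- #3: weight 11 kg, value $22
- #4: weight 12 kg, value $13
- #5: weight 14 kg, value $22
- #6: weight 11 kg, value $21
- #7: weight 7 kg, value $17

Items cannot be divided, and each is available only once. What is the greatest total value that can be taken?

$32

This is a 0/1 knapsack; check combinations near the capacity.
- #2+#3: weight 6+11=17, value 10+22=32
- #2+#6: weight 6+11=17, value 10+21=31
- #2+#7: weight 6+7=13, value 10+17=27
- #3: weight 11, value 22
Best: $32.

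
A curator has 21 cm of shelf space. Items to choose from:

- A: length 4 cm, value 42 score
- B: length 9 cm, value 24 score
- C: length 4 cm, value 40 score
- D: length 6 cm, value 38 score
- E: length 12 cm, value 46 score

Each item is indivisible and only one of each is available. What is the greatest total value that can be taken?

This is a 0/1 knapsack; check combinations near the capacity.
- A+C+E: length 4+4+12=20, value 42+40+46=128
- A+C+D: length 4+4+6=14, value 42+40+38=120
- A+B+C: length 4+9+4=17, value 42+24+40=106
- A+B+D: length 4+9+6=19, value 42+24+38=104
- B+C+D: length 9+4+6=19, value 24+40+38=102
Best: 128 score.

128 score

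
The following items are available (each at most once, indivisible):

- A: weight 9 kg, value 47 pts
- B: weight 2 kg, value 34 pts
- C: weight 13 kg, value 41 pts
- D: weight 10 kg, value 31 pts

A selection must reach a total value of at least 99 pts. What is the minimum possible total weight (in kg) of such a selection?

21

Subsets with value ≥ 99, sorted by total weight:
- A+B+D: weight 21, value 112
- A+B+C: weight 24, value 122
Minimum weight: 21 kg.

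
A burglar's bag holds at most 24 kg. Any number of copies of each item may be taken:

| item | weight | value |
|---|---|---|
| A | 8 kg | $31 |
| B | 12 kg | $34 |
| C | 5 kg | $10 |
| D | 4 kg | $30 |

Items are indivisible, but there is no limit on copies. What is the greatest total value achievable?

$180

Best value-per-unit is D at 30/4, and filling with it alone uses weight 6×4=24. No mix of the others beats 6×30 = 180.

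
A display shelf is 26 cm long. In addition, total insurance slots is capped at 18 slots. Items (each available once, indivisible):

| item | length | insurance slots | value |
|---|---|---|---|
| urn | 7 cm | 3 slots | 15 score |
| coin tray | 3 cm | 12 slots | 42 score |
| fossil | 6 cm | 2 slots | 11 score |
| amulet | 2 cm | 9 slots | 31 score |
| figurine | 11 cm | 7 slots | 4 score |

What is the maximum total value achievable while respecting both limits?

68 score

Feasible sets respecting both limits:
- urn+coin tray+fossil: length 16, insurance slots 17, value 68
- urn+coin tray: length 10, insurance slots 15, value 57
- urn+fossil+amulet: length 15, insurance slots 14, value 57
Best: 68 score.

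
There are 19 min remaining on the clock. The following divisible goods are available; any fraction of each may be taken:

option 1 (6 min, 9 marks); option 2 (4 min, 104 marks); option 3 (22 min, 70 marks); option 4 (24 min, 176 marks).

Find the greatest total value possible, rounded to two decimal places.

214.00

Take in order of value per unit:
- option 2 (104/4 per unit): all 4 → value 104, running total 104.00
- option 4 (176/24 per unit): 15 of 24 → value 15×176/24 = 110.0000, running total 214.00
Total 214.00.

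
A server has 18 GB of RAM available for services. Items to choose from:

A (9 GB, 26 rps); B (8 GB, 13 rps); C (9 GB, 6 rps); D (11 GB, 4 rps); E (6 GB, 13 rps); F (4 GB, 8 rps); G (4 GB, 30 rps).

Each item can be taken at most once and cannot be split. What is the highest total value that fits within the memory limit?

Check high-value combinations within 18 GB:
- A+F+G: memory 9+4+4=17, value 26+8+30=64
- A+G: memory 9+4=13, value 26+30=56
- B+E+G: memory 8+6+4=18, value 13+13+30=56
- E+F+G: memory 6+4+4=14, value 13+8+30=51
Best: 64 rps.

64 rps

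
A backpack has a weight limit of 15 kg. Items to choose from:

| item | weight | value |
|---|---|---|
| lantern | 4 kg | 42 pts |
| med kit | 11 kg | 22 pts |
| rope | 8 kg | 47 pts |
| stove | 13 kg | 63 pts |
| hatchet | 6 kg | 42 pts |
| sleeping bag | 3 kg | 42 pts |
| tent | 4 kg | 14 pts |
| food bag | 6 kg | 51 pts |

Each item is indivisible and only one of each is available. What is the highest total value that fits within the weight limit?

Check high-value combinations within 15 kg:
- lantern+sleeping bag+food bag: weight 4+3+6=13, value 42+42+51=135
- hatchet+sleeping bag+food bag: weight 6+3+6=15, value 42+42+51=135
- lantern+rope+sleeping bag: weight 4+8+3=15, value 42+47+42=131
- lantern+hatchet+sleeping bag: weight 4+6+3=13, value 42+42+42=126
Best: 135 pts.

135 pts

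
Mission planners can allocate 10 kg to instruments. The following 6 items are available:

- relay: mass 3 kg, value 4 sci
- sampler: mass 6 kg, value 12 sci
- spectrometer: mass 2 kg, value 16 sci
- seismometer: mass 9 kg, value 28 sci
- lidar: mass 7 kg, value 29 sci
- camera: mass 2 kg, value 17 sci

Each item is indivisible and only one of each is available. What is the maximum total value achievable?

Check high-value combinations within 10 kg:
- lidar+camera: mass 7+2=9, value 29+17=46
- spectrometer+lidar: mass 2+7=9, value 16+29=45
- sampler+spectrometer+camera: mass 6+2+2=10, value 12+16+17=45
- relay+spectrometer+camera: mass 3+2+2=7, value 4+16+17=37
Best: 46 sci.

46 sci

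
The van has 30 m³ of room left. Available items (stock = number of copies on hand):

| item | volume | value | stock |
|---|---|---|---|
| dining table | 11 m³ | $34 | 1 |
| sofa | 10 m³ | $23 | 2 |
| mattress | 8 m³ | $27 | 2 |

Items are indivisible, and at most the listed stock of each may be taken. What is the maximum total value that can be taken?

$88

Top feasible selections:
- 1×dining table + 2×mattress: volume 27, value 88
- 1×dining table + 1×sofa + 1×mattress: volume 29, value 84
- 1×sofa + 2×mattress: volume 26, value 77
Best: $88.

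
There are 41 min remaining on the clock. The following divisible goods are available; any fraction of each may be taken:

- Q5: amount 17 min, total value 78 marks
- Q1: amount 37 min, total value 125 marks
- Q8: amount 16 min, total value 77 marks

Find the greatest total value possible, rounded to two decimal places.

182.03

Take in order of value per unit:
- Q8 (77/16 per unit): all 16 → value 77, running total 77.00
- Q5 (78/17 per unit): all 17 → value 78, running total 155.00
- Q1 (125/37 per unit): 8 of 37 → value 8×125/37 = 27.0270, running total 182.03
Total 182.03.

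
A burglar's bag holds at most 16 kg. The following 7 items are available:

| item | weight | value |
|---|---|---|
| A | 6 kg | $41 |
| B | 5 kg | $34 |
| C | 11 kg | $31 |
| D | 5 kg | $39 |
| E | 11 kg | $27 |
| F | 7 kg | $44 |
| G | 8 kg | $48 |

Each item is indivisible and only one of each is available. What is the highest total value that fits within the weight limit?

$114

Check high-value combinations within 16 kg:
- A+B+D: weight 6+5+5=16, value 41+34+39=114
- F+G: weight 7+8=15, value 44+48=92
- A+G: weight 6+8=14, value 41+48=89
Best: $114.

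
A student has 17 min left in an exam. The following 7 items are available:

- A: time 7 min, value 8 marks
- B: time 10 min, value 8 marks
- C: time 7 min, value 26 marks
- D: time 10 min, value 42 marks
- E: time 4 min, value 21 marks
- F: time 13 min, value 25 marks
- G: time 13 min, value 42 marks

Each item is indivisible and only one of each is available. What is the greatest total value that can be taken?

68 marks

Check high-value combinations within 17 min:
- C+D: time 7+10=17, value 26+42=68
- D+E: time 10+4=14, value 42+21=63
- E+G: time 4+13=17, value 21+42=63
- A+D: time 7+10=17, value 8+42=50
- C+E: time 7+4=11, value 26+21=47
Best: 68 marks.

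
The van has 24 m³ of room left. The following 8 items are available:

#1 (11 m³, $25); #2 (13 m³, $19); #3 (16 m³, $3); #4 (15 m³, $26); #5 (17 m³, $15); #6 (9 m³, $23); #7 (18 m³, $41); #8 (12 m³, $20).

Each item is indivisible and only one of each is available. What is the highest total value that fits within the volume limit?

$49

Check high-value combinations within 24 m³:
- #4+#6: volume 15+9=24, value 26+23=49
- #1+#6: volume 11+9=20, value 25+23=48
- #1+#8: volume 11+12=23, value 25+20=45
- #1+#2: volume 11+13=24, value 25+19=44
Best: $49.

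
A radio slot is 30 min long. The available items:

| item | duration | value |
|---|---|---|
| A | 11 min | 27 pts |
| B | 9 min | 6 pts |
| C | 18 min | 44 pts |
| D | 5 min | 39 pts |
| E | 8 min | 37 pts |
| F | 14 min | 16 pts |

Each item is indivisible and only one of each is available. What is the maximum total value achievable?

103 pts

Check high-value combinations within 30 min:
- A+D+E: duration 11+5+8=24, value 27+39+37=103
- D+E+F: duration 5+8+14=27, value 39+37+16=92
- C+D: duration 18+5=23, value 44+39=83
Best: 103 pts.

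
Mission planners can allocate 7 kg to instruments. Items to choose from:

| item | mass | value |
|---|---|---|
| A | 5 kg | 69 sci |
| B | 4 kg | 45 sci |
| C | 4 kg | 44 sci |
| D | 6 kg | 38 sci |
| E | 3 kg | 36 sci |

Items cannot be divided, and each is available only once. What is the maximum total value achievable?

81 sci

This is a 0/1 knapsack; check combinations near the capacity.
- B+E: mass 4+3=7, value 45+36=81
- C+E: mass 4+3=7, value 44+36=80
- A: mass 5, value 69
Best: 81 sci.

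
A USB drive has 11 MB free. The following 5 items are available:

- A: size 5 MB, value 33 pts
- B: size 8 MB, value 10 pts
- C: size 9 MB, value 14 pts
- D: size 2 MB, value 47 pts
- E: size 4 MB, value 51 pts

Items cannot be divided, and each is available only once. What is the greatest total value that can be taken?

131 pts

Check high-value combinations within 11 MB:
- A+D+E: size 5+2+4=11, value 33+47+51=131
- D+E: size 2+4=6, value 47+51=98
- A+E: size 5+4=9, value 33+51=84
Best: 131 pts.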